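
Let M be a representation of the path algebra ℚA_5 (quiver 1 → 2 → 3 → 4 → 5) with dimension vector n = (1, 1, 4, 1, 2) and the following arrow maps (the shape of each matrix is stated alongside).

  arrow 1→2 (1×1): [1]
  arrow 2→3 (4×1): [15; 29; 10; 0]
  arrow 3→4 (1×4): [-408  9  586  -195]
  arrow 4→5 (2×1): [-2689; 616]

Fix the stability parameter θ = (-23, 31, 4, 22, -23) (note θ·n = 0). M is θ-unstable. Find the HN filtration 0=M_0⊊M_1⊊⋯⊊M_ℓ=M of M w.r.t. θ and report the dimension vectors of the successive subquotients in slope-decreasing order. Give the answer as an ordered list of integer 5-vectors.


Interval decomposition of M: I[1,5], I[3,3]^3, I[5,5].
HN type (ℓ=3): μ^(1)=17/2; μ^(2)=4; μ^(3)=-23

((0, 1, 1, 1, 1); (0, 0, 3, 0, 0); (1, 0, 0, 0, 1))


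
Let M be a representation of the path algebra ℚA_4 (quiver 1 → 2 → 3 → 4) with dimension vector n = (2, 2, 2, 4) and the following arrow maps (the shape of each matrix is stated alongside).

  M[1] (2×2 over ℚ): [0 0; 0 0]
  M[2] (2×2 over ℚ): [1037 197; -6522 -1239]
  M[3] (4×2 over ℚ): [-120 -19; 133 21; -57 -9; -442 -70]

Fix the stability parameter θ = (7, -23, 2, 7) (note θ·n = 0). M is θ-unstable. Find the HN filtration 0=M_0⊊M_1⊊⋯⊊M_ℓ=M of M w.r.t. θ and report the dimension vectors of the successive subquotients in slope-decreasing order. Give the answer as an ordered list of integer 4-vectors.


Interval decomposition of M: I[1,1]^2, I[2,4]^2, I[4,4]^2.
HN type (ℓ=3): μ^(1)=7; μ^(2)=2; μ^(3)=-23

((2, 0, 0, 4); (0, 0, 2, 0); (0, 2, 0, 0))


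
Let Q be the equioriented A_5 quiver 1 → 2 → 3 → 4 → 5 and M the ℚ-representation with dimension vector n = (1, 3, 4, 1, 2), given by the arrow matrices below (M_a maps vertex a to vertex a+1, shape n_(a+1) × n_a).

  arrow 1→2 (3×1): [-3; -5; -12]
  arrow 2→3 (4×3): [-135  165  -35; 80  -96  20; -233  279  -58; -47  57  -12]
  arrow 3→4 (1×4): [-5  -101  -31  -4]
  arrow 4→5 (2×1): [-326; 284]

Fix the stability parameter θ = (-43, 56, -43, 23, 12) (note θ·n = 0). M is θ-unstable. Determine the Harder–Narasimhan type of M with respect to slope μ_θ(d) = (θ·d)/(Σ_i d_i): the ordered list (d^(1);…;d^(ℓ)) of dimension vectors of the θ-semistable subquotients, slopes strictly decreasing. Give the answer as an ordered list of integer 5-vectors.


Barcode: M ≅ I[1,2], I[2,3], I[2,5], I[3,3]^2, I[5,5]. HN layers by μ_θ (5 steps, strictly decreasing):
  μ^(1)=56; μ^(2)=35/2; μ^(3)=12; μ^(4)=13/2; μ^(5)=-43

((0, 1, 0, 0, 0); (0, 0, 0, 1, 1); (0, 0, 0, 0, 1); (0, 2, 2, 0, 0); (1, 0, 2, 0, 0))


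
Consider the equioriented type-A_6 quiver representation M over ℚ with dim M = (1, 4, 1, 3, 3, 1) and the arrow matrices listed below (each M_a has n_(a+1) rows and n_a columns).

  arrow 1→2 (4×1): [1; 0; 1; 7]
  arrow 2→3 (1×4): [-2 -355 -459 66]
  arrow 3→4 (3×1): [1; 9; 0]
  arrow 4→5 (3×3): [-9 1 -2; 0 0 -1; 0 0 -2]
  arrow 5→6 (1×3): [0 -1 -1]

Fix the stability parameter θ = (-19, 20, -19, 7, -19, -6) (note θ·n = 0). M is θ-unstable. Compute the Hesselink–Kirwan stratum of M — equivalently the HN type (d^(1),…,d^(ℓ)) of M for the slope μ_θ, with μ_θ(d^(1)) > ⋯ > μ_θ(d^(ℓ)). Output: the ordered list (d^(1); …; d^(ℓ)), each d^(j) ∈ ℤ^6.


Via rank(M_{q-1}∘⋯∘M_p): M ≅ I[1,4], I[2,2]^3, I[4,5], I[4,6], I[5,5].
μ_θ-semistable layers: μ^(1)=20; μ^(2)=7; μ^(3)=1/2; μ^(4)=-6; μ^(5)=-19

((0, 3, 0, 0, 0, 0); (0, 0, 0, 1, 0, 0); (0, 1, 1, 0, 0, 0); (0, 0, 0, 2, 2, 1); (1, 0, 0, 0, 1, 0))


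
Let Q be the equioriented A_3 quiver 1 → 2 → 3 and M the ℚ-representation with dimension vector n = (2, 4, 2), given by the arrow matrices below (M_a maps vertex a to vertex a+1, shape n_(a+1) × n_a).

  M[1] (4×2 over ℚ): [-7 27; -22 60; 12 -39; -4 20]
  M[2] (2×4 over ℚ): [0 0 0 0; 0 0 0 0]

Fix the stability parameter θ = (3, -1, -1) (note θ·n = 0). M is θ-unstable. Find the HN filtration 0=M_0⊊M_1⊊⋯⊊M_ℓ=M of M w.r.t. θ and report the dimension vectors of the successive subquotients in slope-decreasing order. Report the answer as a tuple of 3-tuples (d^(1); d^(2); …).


Interval decomposition of M: I[1,2]^2, I[2,2]^2, I[3,3]^2.
HN type (ℓ=2): μ^(1)=1; μ^(2)=-1

((2, 2, 0); (0, 2, 2))


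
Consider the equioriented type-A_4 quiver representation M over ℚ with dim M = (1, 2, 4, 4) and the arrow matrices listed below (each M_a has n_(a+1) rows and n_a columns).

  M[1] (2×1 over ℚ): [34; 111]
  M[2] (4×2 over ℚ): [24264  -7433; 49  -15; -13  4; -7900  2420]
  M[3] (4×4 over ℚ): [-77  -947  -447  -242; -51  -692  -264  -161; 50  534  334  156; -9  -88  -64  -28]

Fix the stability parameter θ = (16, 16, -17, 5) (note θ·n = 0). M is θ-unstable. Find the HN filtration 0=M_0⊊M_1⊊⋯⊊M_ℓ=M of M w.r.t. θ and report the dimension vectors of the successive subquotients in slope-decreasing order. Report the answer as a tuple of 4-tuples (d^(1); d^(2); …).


Interval decomposition of M: I[1,4], I[2,4], I[3,3], I[3,4], I[4,4].
HN type (ℓ=3): μ^(1)=5; μ^(2)=-1/2; μ^(3)=-17

((1, 1, 1, 4); (0, 1, 1, 0); (0, 0, 2, 0))


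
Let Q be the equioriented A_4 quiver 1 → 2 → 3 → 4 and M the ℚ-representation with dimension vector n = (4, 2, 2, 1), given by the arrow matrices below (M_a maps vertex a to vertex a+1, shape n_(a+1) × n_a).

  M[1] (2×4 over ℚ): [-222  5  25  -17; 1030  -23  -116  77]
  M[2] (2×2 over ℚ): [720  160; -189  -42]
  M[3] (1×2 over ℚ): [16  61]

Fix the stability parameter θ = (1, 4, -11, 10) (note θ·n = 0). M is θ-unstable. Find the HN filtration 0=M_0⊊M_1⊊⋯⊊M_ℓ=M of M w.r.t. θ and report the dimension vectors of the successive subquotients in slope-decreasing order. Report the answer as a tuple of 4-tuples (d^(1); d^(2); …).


Interval decomposition of M: I[1,1]^2, I[1,2], I[1,4], I[3,3].
HN type (ℓ=5): μ^(1)=10; μ^(2)=4; μ^(3)=1; μ^(4)=-2; μ^(5)=-11

((0, 0, 0, 1); (0, 1, 0, 0); (3, 0, 0, 0); (1, 1, 1, 0); (0, 0, 1, 0))


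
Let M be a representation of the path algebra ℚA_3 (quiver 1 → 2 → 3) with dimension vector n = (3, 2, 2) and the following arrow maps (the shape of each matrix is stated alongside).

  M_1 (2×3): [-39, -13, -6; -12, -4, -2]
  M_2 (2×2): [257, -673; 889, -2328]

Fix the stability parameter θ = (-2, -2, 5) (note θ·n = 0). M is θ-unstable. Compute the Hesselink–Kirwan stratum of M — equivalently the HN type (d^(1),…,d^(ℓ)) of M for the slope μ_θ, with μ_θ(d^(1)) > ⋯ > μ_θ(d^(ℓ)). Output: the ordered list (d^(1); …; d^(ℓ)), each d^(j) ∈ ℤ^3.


Via rank(M_{q-1}∘⋯∘M_p): M ≅ I[1,1], I[1,3]^2.
μ_θ-semistable layers: μ^(1)=5; μ^(2)=-2

((0, 0, 2); (3, 2, 0))


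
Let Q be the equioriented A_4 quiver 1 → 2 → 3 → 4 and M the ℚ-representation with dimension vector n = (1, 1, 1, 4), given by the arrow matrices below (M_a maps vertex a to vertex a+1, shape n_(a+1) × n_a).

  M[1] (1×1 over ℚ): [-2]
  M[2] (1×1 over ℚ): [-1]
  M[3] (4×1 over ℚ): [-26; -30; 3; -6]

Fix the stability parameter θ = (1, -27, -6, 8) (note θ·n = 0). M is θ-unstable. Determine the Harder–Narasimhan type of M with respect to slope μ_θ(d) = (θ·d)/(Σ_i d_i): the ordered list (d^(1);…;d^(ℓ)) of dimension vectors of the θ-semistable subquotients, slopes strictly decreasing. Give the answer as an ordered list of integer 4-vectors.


Barcode: M ≅ I[1,4], I[4,4]^3. HN layers by μ_θ (3 steps, strictly decreasing):
  μ^(1)=8; μ^(2)=-6; μ^(3)=-13

((0, 0, 0, 4); (0, 0, 1, 0); (1, 1, 0, 0))


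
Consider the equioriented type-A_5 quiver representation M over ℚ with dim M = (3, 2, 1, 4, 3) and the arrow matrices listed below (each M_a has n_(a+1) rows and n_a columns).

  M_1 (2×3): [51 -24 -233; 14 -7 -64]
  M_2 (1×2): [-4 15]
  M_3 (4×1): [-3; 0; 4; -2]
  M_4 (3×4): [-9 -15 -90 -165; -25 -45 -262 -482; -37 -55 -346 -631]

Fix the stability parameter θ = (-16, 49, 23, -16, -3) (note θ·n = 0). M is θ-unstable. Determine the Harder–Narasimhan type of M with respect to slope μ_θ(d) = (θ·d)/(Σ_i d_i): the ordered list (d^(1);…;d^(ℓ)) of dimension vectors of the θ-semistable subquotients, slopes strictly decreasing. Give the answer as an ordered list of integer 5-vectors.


Interval decomposition of M: I[1,1], I[1,2], I[1,5], I[4,4]^2, I[4,5], I[5,5].
HN type (ℓ=4): μ^(1)=49; μ^(2)=53/4; μ^(3)=-3; μ^(4)=-16

((0, 1, 0, 0, 0); (0, 1, 1, 1, 1); (0, 0, 0, 0, 2); (3, 0, 0, 3, 0))


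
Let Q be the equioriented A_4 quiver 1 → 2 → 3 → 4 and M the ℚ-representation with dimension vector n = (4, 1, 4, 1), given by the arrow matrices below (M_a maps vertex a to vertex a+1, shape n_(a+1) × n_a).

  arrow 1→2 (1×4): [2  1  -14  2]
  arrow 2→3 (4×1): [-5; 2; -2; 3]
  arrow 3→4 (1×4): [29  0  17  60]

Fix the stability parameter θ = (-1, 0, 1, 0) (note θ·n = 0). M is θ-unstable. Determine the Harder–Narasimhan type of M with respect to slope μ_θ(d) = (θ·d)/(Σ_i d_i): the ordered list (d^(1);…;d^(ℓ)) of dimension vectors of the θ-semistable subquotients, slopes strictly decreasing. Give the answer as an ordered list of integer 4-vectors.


Via rank(M_{q-1}∘⋯∘M_p): M ≅ I[1,1]^3, I[1,4], I[3,3]^3.
μ_θ-semistable layers: μ^(1)=1; μ^(2)=1/2; μ^(3)=0; μ^(4)=-1

((0, 0, 3, 0); (0, 0, 1, 1); (0, 1, 0, 0); (4, 0, 0, 0))


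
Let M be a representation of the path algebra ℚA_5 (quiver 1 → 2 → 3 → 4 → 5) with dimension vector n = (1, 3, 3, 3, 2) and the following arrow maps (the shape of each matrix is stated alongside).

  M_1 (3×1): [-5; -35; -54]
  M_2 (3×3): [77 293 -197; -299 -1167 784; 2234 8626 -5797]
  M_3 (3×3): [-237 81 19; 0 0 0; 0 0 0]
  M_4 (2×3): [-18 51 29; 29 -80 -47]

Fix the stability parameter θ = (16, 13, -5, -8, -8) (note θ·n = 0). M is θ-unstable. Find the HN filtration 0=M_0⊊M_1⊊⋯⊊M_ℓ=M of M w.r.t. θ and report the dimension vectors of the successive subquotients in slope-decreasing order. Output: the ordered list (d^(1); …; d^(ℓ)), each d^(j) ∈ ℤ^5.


Via rank(M_{q-1}∘⋯∘M_p): M ≅ I[1,3], I[2,3], I[2,5], I[4,4], I[4,5].
μ_θ-semistable layers: μ^(1)=8; μ^(2)=4; μ^(3)=-2; μ^(4)=-8

((1, 1, 1, 0, 0); (0, 1, 1, 0, 0); (0, 1, 1, 1, 1); (0, 0, 0, 2, 1))


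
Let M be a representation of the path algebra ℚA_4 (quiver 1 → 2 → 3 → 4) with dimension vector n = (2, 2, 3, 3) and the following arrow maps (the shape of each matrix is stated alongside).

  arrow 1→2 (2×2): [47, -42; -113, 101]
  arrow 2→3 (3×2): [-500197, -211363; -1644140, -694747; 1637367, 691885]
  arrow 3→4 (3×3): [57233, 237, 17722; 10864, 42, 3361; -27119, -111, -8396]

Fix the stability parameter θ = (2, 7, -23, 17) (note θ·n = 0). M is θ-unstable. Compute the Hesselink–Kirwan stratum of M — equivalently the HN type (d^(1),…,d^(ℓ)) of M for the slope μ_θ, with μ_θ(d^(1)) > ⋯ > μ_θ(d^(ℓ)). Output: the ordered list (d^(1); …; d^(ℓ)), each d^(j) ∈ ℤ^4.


Interval decomposition of M: I[1,4]^2, I[3,3], I[4,4].
HN type (ℓ=3): μ^(1)=17; μ^(2)=-14/3; μ^(3)=-23

((0, 0, 0, 3); (2, 2, 2, 0); (0, 0, 1, 0))


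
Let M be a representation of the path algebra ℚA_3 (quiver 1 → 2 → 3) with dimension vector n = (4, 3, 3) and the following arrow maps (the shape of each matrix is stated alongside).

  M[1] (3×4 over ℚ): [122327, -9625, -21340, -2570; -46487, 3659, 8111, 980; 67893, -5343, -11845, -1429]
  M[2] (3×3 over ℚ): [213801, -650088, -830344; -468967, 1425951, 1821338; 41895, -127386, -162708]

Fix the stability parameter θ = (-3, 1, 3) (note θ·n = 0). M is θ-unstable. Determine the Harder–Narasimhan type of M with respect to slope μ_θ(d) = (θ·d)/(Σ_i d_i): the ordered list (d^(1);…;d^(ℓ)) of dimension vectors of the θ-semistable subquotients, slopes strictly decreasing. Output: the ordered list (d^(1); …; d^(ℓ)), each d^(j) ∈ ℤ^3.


Via rank(M_{q-1}∘⋯∘M_p): M ≅ I[1,1], I[1,2], I[1,3]^2, I[3,3].
μ_θ-semistable layers: μ^(1)=3; μ^(2)=1; μ^(3)=-3

((0, 0, 3); (0, 3, 0); (4, 0, 0))


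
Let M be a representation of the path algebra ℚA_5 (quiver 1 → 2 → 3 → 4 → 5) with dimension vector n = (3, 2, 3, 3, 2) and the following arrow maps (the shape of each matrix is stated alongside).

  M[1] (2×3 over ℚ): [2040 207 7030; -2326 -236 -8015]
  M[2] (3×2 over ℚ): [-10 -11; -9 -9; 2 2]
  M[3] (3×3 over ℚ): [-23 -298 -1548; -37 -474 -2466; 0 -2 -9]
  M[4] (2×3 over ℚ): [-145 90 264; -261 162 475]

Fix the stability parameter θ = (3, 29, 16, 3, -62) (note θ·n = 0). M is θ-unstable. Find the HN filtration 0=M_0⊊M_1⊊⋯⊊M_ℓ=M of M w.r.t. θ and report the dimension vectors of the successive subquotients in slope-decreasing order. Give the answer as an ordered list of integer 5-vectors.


Barcode: M ≅ I[1,1], I[1,3], I[1,5], I[3,5], I[4,4]. HN layers by μ_θ (4 steps, strictly decreasing):
  μ^(1)=45/2; μ^(2)=3; μ^(3)=-11/5; μ^(4)=-43/3

((0, 1, 1, 0, 0); (2, 0, 0, 1, 0); (1, 1, 1, 1, 1); (0, 0, 1, 1, 1))


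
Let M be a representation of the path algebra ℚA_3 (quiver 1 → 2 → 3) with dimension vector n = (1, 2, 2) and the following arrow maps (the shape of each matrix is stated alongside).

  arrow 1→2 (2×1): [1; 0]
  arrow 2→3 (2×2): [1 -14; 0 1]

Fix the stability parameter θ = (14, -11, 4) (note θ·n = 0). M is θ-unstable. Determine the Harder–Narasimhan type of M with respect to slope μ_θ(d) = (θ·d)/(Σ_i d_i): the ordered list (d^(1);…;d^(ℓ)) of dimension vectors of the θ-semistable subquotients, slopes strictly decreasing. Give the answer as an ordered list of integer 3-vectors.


Interval decomposition of M: I[1,3], I[2,3].
HN type (ℓ=3): μ^(1)=4; μ^(2)=3/2; μ^(3)=-11

((0, 0, 2); (1, 1, 0); (0, 1, 0))


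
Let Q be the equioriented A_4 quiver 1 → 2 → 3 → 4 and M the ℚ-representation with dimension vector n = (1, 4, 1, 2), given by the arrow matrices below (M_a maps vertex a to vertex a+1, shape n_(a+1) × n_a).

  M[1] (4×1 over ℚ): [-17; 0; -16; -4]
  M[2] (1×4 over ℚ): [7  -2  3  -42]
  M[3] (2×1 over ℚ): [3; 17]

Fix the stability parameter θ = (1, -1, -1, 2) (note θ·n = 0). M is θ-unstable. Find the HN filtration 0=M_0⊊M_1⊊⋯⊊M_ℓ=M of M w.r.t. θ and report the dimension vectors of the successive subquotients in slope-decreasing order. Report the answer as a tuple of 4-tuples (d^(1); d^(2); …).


Interval decomposition of M: I[1,4], I[2,2]^3, I[4,4].
HN type (ℓ=3): μ^(1)=2; μ^(2)=-1/3; μ^(3)=-1

((0, 0, 0, 2); (1, 1, 1, 0); (0, 3, 0, 0))


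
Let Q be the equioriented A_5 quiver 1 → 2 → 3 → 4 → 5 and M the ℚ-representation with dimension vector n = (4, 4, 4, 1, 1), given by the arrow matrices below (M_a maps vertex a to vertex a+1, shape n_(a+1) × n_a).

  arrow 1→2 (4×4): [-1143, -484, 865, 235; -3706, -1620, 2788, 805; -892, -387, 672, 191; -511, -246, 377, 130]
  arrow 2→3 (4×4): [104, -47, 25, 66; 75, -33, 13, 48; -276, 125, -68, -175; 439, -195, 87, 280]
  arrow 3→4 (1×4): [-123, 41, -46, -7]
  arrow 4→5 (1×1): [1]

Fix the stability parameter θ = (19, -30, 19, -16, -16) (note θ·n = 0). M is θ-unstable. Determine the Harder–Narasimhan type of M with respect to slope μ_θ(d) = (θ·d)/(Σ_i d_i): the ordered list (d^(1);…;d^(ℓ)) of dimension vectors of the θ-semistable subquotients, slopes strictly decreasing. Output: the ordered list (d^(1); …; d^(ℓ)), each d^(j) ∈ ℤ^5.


Interval decomposition of M: I[1,2], I[1,3]^2, I[1,5], I[3,3].
HN type (ℓ=3): μ^(1)=19; μ^(2)=-13/3; μ^(3)=-11/2

((0, 0, 3, 0, 0); (0, 0, 1, 1, 1); (4, 4, 0, 0, 0))


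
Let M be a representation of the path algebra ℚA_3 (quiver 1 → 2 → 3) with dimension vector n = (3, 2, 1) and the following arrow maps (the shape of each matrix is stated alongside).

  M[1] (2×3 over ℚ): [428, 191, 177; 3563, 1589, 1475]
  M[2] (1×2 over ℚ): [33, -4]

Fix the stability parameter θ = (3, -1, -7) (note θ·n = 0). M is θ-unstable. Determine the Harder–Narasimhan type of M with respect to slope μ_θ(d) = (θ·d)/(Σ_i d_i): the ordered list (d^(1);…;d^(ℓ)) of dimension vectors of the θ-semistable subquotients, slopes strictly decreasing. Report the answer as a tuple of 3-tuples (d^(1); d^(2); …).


Barcode: M ≅ I[1,1], I[1,2], I[1,3]. HN layers by μ_θ (3 steps, strictly decreasing):
  μ^(1)=3; μ^(2)=1; μ^(3)=-5/3

((1, 0, 0); (1, 1, 0); (1, 1, 1))


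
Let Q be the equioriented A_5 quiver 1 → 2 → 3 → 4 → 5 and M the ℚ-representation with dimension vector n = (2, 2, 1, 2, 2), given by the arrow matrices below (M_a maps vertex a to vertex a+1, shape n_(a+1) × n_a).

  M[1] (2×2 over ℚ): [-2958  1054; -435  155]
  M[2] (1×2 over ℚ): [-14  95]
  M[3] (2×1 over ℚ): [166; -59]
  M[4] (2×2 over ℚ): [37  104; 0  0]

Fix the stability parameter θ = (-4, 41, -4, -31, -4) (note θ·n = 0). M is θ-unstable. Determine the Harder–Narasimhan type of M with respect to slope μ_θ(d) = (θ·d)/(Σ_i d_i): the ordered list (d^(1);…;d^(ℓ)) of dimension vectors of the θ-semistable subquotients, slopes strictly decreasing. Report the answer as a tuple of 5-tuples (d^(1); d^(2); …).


Via rank(M_{q-1}∘⋯∘M_p): M ≅ I[1,1], I[1,5], I[2,2], I[4,4], I[5,5].
μ_θ-semistable layers: μ^(1)=41; μ^(2)=1/2; μ^(3)=-4; μ^(4)=-31

((0, 1, 0, 0, 0); (0, 1, 1, 1, 1); (2, 0, 0, 0, 1); (0, 0, 0, 1, 0))


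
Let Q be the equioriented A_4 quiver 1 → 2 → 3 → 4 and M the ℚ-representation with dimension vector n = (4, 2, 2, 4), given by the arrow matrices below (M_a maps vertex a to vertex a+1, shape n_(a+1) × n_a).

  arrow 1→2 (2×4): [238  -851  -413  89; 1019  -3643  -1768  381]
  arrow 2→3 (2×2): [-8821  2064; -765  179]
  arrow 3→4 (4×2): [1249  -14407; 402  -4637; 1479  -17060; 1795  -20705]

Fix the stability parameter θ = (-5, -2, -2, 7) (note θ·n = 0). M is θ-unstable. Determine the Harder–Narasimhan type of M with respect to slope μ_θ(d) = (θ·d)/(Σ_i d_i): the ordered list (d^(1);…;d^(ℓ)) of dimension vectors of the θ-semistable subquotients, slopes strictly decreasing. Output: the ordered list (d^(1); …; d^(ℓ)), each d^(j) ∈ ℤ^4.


Interval decomposition of M: I[1,1]^2, I[1,4]^2, I[4,4]^2.
HN type (ℓ=3): μ^(1)=7; μ^(2)=-2; μ^(3)=-5

((0, 0, 0, 4); (0, 2, 2, 0); (4, 0, 0, 0))


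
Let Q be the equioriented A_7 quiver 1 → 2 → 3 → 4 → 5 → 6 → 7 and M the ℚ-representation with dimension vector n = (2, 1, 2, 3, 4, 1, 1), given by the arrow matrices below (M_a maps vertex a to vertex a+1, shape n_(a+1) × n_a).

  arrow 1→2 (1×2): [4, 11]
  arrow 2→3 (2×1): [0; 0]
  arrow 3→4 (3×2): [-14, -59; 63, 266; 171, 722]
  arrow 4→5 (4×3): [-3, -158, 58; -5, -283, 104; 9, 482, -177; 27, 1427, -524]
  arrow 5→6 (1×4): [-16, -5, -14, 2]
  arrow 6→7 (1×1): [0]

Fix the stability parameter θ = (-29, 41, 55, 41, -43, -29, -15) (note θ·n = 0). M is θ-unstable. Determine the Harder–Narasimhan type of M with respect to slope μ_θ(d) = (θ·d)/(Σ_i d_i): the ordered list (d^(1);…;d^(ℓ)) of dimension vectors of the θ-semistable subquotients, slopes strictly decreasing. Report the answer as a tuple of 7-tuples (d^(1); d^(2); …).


Barcode: M ≅ I[1,1], I[1,2], I[3,5], I[3,6], I[4,5], I[5,5], I[7,7]. HN layers by μ_θ (7 steps, strictly decreasing):
  μ^(1)=41; μ^(2)=53/3; μ^(3)=6; μ^(4)=-1; μ^(5)=-15; μ^(6)=-29; μ^(7)=-43

((0, 1, 0, 0, 0, 0, 0); (0, 0, 1, 1, 1, 0, 0); (0, 0, 1, 1, 1, 1, 0); (0, 0, 0, 1, 1, 0, 0); (0, 0, 0, 0, 0, 0, 1); (2, 0, 0, 0, 0, 0, 0); (0, 0, 0, 0, 1, 0, 0))


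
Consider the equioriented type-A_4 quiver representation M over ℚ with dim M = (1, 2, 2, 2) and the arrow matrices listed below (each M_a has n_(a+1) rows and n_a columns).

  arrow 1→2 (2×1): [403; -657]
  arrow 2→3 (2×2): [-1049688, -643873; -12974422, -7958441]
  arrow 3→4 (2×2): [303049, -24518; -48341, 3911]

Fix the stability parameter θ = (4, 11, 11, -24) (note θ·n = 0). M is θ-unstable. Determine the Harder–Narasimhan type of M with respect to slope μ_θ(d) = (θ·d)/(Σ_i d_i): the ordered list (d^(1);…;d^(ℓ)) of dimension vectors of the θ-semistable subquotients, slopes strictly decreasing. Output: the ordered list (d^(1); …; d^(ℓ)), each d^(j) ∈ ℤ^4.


Interval decomposition of M: I[1,4], I[2,4].
HN type (ℓ=2): μ^(1)=1/2; μ^(2)=-2/3

((1, 1, 1, 1); (0, 1, 1, 1))


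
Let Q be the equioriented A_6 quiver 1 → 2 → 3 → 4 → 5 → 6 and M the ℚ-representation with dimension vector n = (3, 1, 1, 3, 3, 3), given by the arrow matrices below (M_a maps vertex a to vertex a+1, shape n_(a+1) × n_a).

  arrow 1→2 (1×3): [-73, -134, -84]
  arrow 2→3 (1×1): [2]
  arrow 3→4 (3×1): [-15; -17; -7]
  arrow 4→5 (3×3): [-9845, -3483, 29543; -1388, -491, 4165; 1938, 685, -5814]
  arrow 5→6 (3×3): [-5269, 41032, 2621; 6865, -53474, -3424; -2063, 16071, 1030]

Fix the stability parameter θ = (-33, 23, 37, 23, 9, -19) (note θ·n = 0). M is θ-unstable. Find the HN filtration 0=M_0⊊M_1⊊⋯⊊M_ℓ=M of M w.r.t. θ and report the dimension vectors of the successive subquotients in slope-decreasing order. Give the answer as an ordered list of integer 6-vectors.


Via rank(M_{q-1}∘⋯∘M_p): M ≅ I[1,1]^2, I[1,6], I[4,6]^2.
μ_θ-semistable layers: μ^(1)=73/5; μ^(2)=13/3; μ^(3)=-33

((0, 1, 1, 1, 1, 1); (0, 0, 0, 2, 2, 2); (3, 0, 0, 0, 0, 0))


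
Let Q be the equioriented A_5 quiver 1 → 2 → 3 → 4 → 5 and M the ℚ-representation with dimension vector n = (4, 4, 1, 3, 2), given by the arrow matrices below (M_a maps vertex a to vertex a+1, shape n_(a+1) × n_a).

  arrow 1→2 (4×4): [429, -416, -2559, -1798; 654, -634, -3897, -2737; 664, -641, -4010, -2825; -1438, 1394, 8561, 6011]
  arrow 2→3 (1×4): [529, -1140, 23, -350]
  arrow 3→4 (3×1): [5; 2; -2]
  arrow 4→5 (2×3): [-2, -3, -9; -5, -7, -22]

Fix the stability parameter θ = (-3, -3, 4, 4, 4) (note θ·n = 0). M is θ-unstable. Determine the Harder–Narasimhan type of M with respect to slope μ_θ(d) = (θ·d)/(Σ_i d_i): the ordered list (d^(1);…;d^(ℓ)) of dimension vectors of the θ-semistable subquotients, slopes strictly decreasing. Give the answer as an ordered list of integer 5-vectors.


Barcode: M ≅ I[1,2]^3, I[1,5], I[4,4], I[4,5]. HN layers by μ_θ (2 steps, strictly decreasing):
  μ^(1)=4; μ^(2)=-3

((0, 0, 1, 3, 2); (4, 4, 0, 0, 0))


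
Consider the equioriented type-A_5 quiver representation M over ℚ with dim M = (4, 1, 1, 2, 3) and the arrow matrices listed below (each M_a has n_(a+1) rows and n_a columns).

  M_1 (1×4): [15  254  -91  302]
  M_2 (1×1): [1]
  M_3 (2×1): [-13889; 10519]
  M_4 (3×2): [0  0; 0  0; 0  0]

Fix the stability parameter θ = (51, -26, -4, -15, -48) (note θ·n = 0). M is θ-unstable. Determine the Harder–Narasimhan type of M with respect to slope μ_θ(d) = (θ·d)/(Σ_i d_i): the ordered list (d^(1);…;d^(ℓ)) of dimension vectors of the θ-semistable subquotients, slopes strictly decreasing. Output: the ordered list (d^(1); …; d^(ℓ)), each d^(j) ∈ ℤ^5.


Interval decomposition of M: I[1,1]^3, I[1,4], I[4,4], I[5,5]^3.
HN type (ℓ=4): μ^(1)=51; μ^(2)=3/2; μ^(3)=-15; μ^(4)=-48

((3, 0, 0, 0, 0); (1, 1, 1, 1, 0); (0, 0, 0, 1, 0); (0, 0, 0, 0, 3))


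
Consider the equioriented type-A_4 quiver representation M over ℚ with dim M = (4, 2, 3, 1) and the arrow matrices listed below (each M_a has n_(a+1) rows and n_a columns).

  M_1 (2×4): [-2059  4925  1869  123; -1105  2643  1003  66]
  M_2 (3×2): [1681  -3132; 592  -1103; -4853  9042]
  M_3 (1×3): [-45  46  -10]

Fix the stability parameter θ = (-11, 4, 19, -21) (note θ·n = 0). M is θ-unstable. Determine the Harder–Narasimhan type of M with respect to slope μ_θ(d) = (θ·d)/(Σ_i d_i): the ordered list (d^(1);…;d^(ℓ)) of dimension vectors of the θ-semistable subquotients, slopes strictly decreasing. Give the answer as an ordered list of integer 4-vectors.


Via rank(M_{q-1}∘⋯∘M_p): M ≅ I[1,1]^2, I[1,3], I[1,4], I[3,3].
μ_θ-semistable layers: μ^(1)=19; μ^(2)=4; μ^(3)=2/3; μ^(4)=-11

((0, 0, 2, 0); (0, 1, 0, 0); (0, 1, 1, 1); (4, 0, 0, 0))


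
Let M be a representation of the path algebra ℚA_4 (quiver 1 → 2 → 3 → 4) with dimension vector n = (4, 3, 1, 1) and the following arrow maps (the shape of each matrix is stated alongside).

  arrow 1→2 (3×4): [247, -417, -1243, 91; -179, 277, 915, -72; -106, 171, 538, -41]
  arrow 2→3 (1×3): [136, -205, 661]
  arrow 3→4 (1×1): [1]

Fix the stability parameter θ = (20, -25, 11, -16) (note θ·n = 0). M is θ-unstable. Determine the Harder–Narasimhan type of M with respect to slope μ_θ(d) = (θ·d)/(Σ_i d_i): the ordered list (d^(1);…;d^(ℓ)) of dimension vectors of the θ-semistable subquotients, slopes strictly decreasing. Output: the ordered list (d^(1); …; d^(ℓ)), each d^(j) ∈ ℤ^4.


Interval decomposition of M: I[1,1], I[1,2]^2, I[1,4].
HN type (ℓ=2): μ^(1)=20; μ^(2)=-5/2

((1, 0, 0, 0); (3, 3, 1, 1))


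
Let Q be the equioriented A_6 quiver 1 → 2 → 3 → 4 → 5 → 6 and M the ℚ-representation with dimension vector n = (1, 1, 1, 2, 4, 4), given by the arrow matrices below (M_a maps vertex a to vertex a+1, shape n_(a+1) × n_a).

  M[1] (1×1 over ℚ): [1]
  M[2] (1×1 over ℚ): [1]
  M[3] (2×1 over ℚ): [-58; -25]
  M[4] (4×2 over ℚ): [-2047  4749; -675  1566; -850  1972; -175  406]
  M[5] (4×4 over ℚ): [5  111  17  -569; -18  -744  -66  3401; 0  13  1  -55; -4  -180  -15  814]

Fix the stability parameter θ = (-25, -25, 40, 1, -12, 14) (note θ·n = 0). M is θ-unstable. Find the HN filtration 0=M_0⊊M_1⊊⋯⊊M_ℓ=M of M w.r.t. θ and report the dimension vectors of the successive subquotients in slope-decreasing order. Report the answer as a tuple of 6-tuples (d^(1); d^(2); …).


Barcode: M ≅ I[1,6], I[4,6], I[5,6]^2. HN layers by μ_θ (5 steps, strictly decreasing):
  μ^(1)=14; μ^(2)=29/3; μ^(3)=-11/2; μ^(4)=-12; μ^(5)=-25

((0, 0, 0, 0, 0, 4); (0, 0, 1, 1, 1, 0); (0, 0, 0, 1, 1, 0); (0, 0, 0, 0, 2, 0); (1, 1, 0, 0, 0, 0))


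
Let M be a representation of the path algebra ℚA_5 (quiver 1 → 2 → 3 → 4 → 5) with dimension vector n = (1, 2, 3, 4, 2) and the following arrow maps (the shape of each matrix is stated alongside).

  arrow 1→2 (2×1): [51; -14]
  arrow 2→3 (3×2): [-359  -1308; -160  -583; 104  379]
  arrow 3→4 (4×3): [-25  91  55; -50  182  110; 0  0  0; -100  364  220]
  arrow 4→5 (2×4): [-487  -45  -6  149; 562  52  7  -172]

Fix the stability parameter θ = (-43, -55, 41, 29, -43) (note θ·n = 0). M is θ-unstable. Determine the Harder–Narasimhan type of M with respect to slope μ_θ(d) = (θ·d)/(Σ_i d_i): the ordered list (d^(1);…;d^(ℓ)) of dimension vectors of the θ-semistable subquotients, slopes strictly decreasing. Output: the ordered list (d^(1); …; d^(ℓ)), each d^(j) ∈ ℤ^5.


Barcode: M ≅ I[1,5], I[2,3], I[3,3], I[4,4]^2, I[4,5]. HN layers by μ_θ (6 steps, strictly decreasing):
  μ^(1)=41; μ^(2)=29; μ^(3)=9; μ^(4)=-7; μ^(5)=-49; μ^(6)=-55

((0, 0, 2, 0, 0); (0, 0, 0, 2, 0); (0, 0, 1, 1, 1); (0, 0, 0, 1, 1); (1, 1, 0, 0, 0); (0, 1, 0, 0, 0))


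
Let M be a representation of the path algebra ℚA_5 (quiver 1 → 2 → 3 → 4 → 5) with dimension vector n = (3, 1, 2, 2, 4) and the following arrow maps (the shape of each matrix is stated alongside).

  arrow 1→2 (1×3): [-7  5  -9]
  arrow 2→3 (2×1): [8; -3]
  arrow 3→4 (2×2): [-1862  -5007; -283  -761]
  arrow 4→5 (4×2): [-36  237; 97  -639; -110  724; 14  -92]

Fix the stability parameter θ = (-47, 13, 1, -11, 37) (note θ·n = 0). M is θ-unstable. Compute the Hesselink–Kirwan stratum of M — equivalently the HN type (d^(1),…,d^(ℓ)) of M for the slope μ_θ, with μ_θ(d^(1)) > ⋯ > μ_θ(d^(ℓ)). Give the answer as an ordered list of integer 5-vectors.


Barcode: M ≅ I[1,1]^2, I[1,5], I[3,5], I[5,5]^2. HN layers by μ_θ (4 steps, strictly decreasing):
  μ^(1)=37; μ^(2)=1; μ^(3)=-5; μ^(4)=-47

((0, 0, 0, 0, 4); (0, 1, 1, 1, 0); (0, 0, 1, 1, 0); (3, 0, 0, 0, 0))


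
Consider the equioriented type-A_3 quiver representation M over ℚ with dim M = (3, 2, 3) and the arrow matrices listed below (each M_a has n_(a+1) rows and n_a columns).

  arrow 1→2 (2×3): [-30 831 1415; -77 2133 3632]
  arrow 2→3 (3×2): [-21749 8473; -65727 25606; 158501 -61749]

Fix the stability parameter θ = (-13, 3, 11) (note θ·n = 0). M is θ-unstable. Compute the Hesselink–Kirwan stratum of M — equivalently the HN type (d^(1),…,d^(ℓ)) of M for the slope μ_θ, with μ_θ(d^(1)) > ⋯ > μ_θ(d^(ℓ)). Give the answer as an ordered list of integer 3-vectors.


Barcode: M ≅ I[1,1], I[1,3]^2, I[3,3]. HN layers by μ_θ (3 steps, strictly decreasing):
  μ^(1)=11; μ^(2)=3; μ^(3)=-13

((0, 0, 3); (0, 2, 0); (3, 0, 0))


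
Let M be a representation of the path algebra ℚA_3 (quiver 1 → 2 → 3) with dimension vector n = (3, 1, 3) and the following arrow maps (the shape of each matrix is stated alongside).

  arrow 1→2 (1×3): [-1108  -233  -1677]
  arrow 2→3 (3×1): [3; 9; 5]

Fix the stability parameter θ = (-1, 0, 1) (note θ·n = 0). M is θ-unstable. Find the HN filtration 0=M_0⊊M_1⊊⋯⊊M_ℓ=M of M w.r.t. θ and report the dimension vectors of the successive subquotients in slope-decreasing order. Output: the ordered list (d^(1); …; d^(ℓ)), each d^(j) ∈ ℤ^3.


Via rank(M_{q-1}∘⋯∘M_p): M ≅ I[1,1]^2, I[1,3], I[3,3]^2.
μ_θ-semistable layers: μ^(1)=1; μ^(2)=0; μ^(3)=-1

((0, 0, 3); (0, 1, 0); (3, 0, 0))


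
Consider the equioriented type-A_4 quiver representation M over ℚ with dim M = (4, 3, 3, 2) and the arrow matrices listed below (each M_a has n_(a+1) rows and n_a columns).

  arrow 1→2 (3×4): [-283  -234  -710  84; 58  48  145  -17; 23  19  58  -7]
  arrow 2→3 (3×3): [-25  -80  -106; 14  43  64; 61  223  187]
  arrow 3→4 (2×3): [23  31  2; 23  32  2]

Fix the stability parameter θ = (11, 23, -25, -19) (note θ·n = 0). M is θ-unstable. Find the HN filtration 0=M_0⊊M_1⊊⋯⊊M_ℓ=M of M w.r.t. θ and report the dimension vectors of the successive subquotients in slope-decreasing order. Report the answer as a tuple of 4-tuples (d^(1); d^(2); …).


Barcode: M ≅ I[1,1], I[1,3], I[1,4]^2. HN layers by μ_θ (3 steps, strictly decreasing):
  μ^(1)=11; μ^(2)=3; μ^(3)=-5/2

((1, 0, 0, 0); (1, 1, 1, 0); (2, 2, 2, 2))


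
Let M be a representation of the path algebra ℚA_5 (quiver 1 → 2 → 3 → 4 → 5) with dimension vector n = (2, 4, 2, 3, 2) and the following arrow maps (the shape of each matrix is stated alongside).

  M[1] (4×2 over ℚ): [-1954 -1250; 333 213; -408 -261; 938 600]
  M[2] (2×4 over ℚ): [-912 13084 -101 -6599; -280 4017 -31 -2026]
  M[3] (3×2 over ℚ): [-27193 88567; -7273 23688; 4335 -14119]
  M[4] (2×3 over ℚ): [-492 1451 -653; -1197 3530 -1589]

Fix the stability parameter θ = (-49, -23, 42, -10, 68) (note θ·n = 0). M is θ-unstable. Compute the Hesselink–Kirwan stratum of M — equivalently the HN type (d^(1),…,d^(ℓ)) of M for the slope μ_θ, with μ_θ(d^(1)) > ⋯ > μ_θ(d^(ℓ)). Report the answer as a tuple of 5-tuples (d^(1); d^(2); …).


Interval decomposition of M: I[1,4], I[1,5], I[2,2]^2, I[4,5].
HN type (ℓ=5): μ^(1)=68; μ^(2)=16; μ^(3)=-10; μ^(4)=-23; μ^(5)=-49

((0, 0, 0, 0, 2); (0, 0, 2, 2, 0); (0, 0, 0, 1, 0); (0, 4, 0, 0, 0); (2, 0, 0, 0, 0))


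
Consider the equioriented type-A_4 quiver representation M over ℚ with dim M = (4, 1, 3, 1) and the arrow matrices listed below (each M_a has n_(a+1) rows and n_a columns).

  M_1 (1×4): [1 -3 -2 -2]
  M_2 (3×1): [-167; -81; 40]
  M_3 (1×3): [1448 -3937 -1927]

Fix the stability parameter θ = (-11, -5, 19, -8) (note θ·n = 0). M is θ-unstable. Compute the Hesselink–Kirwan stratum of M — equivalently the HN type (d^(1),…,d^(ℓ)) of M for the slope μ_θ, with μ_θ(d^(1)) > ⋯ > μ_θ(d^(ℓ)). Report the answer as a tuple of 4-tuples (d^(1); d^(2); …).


Via rank(M_{q-1}∘⋯∘M_p): M ≅ I[1,1]^3, I[1,4], I[3,3]^2.
μ_θ-semistable layers: μ^(1)=19; μ^(2)=11/2; μ^(3)=-5; μ^(4)=-11

((0, 0, 2, 0); (0, 0, 1, 1); (0, 1, 0, 0); (4, 0, 0, 0))


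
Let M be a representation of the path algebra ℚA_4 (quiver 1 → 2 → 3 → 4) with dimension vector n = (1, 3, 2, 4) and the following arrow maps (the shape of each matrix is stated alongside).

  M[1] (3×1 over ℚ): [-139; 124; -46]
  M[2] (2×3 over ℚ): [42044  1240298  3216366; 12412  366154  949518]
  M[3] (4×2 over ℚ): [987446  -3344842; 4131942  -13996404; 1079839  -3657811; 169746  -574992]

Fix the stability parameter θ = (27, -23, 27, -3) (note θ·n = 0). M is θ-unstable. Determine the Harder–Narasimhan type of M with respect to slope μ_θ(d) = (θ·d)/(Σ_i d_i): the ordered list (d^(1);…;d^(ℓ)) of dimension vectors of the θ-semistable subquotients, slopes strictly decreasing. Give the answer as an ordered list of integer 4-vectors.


Interval decomposition of M: I[1,2], I[2,2], I[2,4], I[3,4], I[4,4]^2.
HN type (ℓ=4): μ^(1)=12; μ^(2)=2; μ^(3)=-3; μ^(4)=-23

((0, 0, 2, 2); (1, 1, 0, 0); (0, 0, 0, 2); (0, 2, 0, 0))


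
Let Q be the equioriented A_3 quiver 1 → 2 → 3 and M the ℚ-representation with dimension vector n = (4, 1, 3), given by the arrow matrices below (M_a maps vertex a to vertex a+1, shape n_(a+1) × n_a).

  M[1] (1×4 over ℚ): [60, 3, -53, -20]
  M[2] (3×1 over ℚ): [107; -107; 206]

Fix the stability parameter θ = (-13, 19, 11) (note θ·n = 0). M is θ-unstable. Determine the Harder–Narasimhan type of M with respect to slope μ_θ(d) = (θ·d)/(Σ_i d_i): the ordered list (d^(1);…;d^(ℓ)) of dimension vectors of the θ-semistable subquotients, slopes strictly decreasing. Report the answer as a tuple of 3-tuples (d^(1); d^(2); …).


Via rank(M_{q-1}∘⋯∘M_p): M ≅ I[1,1]^3, I[1,3], I[3,3]^2.
μ_θ-semistable layers: μ^(1)=15; μ^(2)=11; μ^(3)=-13

((0, 1, 1); (0, 0, 2); (4, 0, 0))


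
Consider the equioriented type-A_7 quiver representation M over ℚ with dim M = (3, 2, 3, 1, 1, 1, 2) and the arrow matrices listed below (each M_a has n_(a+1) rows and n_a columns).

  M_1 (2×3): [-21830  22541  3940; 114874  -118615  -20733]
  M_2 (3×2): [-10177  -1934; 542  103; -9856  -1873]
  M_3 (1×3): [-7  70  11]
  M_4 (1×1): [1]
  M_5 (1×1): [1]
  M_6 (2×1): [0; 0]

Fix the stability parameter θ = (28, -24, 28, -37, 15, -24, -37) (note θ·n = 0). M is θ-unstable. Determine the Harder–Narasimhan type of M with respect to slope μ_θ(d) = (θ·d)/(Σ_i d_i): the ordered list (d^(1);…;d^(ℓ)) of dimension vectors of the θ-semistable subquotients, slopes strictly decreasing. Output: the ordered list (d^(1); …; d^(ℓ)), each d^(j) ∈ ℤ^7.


Barcode: M ≅ I[1,1], I[1,3], I[1,6], I[3,3], I[7,7]^2. HN layers by μ_θ (4 steps, strictly decreasing):
  μ^(1)=28; μ^(2)=2; μ^(3)=-7/3; μ^(4)=-37

((1, 0, 2, 0, 0, 0, 0); (1, 1, 0, 0, 0, 0, 0); (1, 1, 1, 1, 1, 1, 0); (0, 0, 0, 0, 0, 0, 2))


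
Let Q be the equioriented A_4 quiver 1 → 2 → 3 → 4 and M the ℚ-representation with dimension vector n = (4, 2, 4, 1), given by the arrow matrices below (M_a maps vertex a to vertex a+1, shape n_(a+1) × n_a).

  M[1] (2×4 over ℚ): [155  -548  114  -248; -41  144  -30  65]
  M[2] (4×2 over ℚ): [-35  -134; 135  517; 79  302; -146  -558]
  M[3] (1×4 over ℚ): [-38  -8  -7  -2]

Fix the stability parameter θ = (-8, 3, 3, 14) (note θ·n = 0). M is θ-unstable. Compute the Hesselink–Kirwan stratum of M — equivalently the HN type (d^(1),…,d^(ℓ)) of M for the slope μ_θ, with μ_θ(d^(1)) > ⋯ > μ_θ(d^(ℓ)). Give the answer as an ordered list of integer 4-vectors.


Via rank(M_{q-1}∘⋯∘M_p): M ≅ I[1,1]^2, I[1,3], I[1,4], I[3,3]^2.
μ_θ-semistable layers: μ^(1)=14; μ^(2)=3; μ^(3)=-8

((0, 0, 0, 1); (0, 2, 4, 0); (4, 0, 0, 0))


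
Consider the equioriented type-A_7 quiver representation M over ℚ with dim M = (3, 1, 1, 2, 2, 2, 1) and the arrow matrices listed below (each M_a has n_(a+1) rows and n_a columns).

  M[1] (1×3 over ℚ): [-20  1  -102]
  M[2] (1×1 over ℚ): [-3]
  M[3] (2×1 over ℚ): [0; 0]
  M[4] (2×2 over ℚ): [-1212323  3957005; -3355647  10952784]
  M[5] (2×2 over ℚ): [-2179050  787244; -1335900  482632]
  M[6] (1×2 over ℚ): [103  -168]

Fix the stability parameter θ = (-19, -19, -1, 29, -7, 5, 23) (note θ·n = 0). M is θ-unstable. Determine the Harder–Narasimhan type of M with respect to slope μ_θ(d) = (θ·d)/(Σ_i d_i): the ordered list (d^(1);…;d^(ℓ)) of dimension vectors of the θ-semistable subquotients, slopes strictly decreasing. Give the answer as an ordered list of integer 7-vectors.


Interval decomposition of M: I[1,1]^2, I[1,3], I[4,5], I[4,7], I[6,6].
HN type (ℓ=6): μ^(1)=23; μ^(2)=11; μ^(3)=9; μ^(4)=5; μ^(5)=-1; μ^(6)=-19

((0, 0, 0, 0, 0, 0, 1); (0, 0, 0, 1, 1, 0, 0); (0, 0, 0, 1, 1, 1, 0); (0, 0, 0, 0, 0, 1, 0); (0, 0, 1, 0, 0, 0, 0); (3, 1, 0, 0, 0, 0, 0))


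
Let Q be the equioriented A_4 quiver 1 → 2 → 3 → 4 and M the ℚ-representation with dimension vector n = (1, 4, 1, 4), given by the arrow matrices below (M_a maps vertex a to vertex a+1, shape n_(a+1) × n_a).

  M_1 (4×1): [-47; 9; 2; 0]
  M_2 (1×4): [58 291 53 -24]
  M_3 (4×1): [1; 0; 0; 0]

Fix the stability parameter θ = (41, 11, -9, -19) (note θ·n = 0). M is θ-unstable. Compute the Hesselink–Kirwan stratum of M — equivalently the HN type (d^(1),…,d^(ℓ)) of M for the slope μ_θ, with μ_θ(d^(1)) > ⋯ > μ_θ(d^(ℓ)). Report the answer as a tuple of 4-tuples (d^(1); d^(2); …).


Barcode: M ≅ I[1,4], I[2,2]^3, I[4,4]^3. HN layers by μ_θ (3 steps, strictly decreasing):
  μ^(1)=11; μ^(2)=6; μ^(3)=-19

((0, 3, 0, 0); (1, 1, 1, 1); (0, 0, 0, 3))


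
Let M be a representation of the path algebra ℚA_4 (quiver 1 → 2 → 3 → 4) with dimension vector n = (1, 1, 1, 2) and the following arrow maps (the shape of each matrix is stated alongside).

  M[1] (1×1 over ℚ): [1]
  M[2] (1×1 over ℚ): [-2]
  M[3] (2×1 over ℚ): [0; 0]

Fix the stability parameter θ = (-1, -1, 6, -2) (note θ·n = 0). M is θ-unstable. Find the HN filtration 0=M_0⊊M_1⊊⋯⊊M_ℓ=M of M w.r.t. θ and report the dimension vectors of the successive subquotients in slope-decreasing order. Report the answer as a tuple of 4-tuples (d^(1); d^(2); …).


Interval decomposition of M: I[1,3], I[4,4]^2.
HN type (ℓ=3): μ^(1)=6; μ^(2)=-1; μ^(3)=-2

((0, 0, 1, 0); (1, 1, 0, 0); (0, 0, 0, 2))


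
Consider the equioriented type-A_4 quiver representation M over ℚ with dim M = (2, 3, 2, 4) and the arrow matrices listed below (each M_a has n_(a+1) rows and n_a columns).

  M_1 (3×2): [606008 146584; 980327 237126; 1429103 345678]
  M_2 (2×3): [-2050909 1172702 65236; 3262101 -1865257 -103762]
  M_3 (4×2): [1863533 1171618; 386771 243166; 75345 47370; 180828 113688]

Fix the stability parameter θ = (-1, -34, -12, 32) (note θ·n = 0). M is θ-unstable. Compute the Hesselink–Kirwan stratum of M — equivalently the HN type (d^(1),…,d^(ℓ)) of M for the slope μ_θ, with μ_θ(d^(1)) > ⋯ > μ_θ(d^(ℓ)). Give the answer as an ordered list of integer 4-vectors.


Interval decomposition of M: I[1,3], I[1,4], I[2,2], I[4,4]^3.
HN type (ℓ=4): μ^(1)=32; μ^(2)=-12; μ^(3)=-35/2; μ^(4)=-34

((0, 0, 0, 4); (0, 0, 2, 0); (2, 2, 0, 0); (0, 1, 0, 0))


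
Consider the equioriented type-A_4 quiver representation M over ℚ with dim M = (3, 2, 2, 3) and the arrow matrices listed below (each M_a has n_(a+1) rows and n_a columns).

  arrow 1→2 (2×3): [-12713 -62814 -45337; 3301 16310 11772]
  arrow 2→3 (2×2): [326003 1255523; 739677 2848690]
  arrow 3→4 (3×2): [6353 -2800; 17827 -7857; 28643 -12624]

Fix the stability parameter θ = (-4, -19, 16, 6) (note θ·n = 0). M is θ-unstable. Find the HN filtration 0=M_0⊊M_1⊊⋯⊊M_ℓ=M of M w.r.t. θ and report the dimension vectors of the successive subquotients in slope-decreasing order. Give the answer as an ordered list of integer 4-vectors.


Via rank(M_{q-1}∘⋯∘M_p): M ≅ I[1,1], I[1,4]^2, I[4,4].
μ_θ-semistable layers: μ^(1)=11; μ^(2)=6; μ^(3)=-4; μ^(4)=-23/2

((0, 0, 2, 2); (0, 0, 0, 1); (1, 0, 0, 0); (2, 2, 0, 0))
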